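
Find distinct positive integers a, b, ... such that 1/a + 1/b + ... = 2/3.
1/2 + 1/6

Greedy algorithm:
2/3: ceiling(3/2) = 2, use 1/2
1/6: ceiling(6/1) = 6, use 1/6
Result: 2/3 = 1/2 + 1/6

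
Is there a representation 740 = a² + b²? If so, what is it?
8² + 26² (a=8, b=26)

Factorization: 740 = 2^2 × 5 × 37
By Fermat: n is sum of two squares iff every prime p ≡ 3 (mod 4) appears to even power.
All primes ≡ 3 (mod 4) appear to even power.
Search a = 0, 1, 2, … for 740 - a² a perfect square: first hit at a = 8: 740 - 64 = 676 = 26².
740 = 8² + 26² = 64 + 676 ✓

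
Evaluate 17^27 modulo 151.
127

Repeated squaring. Binary of 27 = 11011.
17^1 ≡ 17 (mod 151); 17^2 ≡ 138 (mod 151); 17^4 ≡ 18 (mod 151); 17^8 ≡ 22 (mod 151); 17^16 ≡ 31 (mod 151)
17^27 = 17^1 × 17^2 × 17^8 × 17^16 ≡ 127 (mod 151)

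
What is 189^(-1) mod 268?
173

gcd(189, 268) = 1, so the inverse exists.
Extended Euclidean algorithm on (268, 189):
268 = 1 × 189 + 79  ⟹  79 = (1)·268 + (-1)·189
189 = 2 × 79 + 31  ⟹  31 = (-2)·268 + (3)·189
79 = 2 × 31 + 17  ⟹  17 = (5)·268 + (-7)·189
31 = 1 × 17 + 14  ⟹  14 = (-7)·268 + (10)·189
17 = 1 × 14 + 3  ⟹  3 = (12)·268 + (-17)·189
14 = 4 × 3 + 2  ⟹  2 = (-55)·268 + (78)·189
3 = 1 × 2 + 1  ⟹  1 = (67)·268 + (-95)·189
So (-95)·189 ≡ 1 (mod 268), i.e. 189^(-1) ≡ -95 ≡ 173 (mod 268).
Check: 189 × 173 = 32697 ≡ 1 (mod 268)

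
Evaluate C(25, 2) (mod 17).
11

Using Lucas' theorem:
Write n=25 and k=2 in base 17:
n in base 17: [1, 8]
k in base 17: [0, 2]
C(25,2) mod 17 = ∏ C(n_i, k_i) mod 17
Digit binomials (mod 17): C(1,0) = 1; C(8,2) = 28 ≡ 11
Product: 1 × 11 = 11 ≡ 11 (mod 17)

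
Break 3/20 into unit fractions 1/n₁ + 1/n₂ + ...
1/7 + 1/140

Greedy algorithm:
3/20: ceiling(20/3) = 7, use 1/7
1/140: ceiling(140/1) = 140, use 1/140
Result: 3/20 = 1/7 + 1/140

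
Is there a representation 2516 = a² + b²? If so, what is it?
4² + 50² (a=4, b=50)

Factorization: 2516 = 2^2 × 17 × 37
By Fermat: n is sum of two squares iff every prime p ≡ 3 (mod 4) appears to even power.
All primes ≡ 3 (mod 4) appear to even power.
Search a = 0, 1, 2, … for 2516 - a² a perfect square: first hit at a = 4: 2516 - 16 = 2500 = 50².
2516 = 4² + 50² = 16 + 2500 ✓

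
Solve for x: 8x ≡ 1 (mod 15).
2

gcd(8, 15) = 1, so the inverse exists.
Extended Euclidean algorithm on (15, 8):
15 = 1 × 8 + 7  ⟹  7 = (1)·15 + (-1)·8
8 = 1 × 7 + 1  ⟹  1 = (-1)·15 + (2)·8
So (2)·8 ≡ 1 (mod 15), i.e. 8^(-1) ≡ 2 (mod 15).
Check: 8 × 2 = 16 ≡ 1 (mod 15)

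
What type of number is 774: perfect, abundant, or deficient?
abundant

Proper divisors of 774: sum = 1 + 2 + 3 + 6 + 9 + 18 + 43 + 86 + 129 + 258 + 387 = 942
Since 942 > 774, 774 is abundant.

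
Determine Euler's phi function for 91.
72

91 = 7 × 13
φ(n) = n × ∏(1 - 1/p) for each prime p dividing n
φ(91) = 91 × (1 - 1/7) × (1 - 1/13) = 72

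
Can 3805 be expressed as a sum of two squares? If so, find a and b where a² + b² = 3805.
18² + 59² (a=18, b=59)

Factorization: 3805 = 5 × 761
By Fermat: n is sum of two squares iff every prime p ≡ 3 (mod 4) appears to even power.
All primes ≡ 3 (mod 4) appear to even power.
Search a = 0, 1, 2, … for 3805 - a² a perfect square: first hit at a = 18: 3805 - 324 = 3481 = 59².
3805 = 18² + 59² = 324 + 3481 ✓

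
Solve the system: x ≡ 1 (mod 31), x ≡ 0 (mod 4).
32

Using Chinese Remainder Theorem:
M = 31 × 4 = 124
M1 = 4, M2 = 31
y1 = 4^(-1) mod 31 = 8
y2 = 31^(-1) mod 4 = 3
x = (1×4×8 + 0×31×3) mod 124 = 32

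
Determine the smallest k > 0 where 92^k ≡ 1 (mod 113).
112

113 is prime, so ord(92) divides φ(113) = 112.
Divisors of 112: 1, 2, 4, 7, 8, 14, 16, 28, 56, 112.
Repeated squaring: 92^1 ≡ 92, 92^2 ≡ 102, 92^4 ≡ 8, 92^8 ≡ 64, 92^16 ≡ 28, 92^32 ≡ 106, 92^64 ≡ 49 (mod 113).
Test 92^d mod 113 for each divisor d in increasing order:
92^1 ≡ 92
92^2 ≡ 102
92^4 ≡ 8
92^7 = 92^4·92^2·92^1 ≡ 40
92^8 ≡ 64
92^14 = 92^8·92^4·92^2 ≡ 18
92^16 ≡ 28
92^28 = 92^16·92^8·92^4 ≡ 98
92^56 = 92^32·92^16·92^8 ≡ 112
92^112 = 92^64·92^32·92^16 ≡ 1  ← first divisor giving 1
The order is 112.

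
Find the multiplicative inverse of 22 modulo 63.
43

gcd(22, 63) = 1, so the inverse exists.
Extended Euclidean algorithm on (63, 22):
63 = 2 × 22 + 19  ⟹  19 = (1)·63 + (-2)·22
22 = 1 × 19 + 3  ⟹  3 = (-1)·63 + (3)·22
19 = 6 × 3 + 1  ⟹  1 = (7)·63 + (-20)·22
So (-20)·22 ≡ 1 (mod 63), i.e. 22^(-1) ≡ -20 ≡ 43 (mod 63).
Check: 22 × 43 = 946 ≡ 1 (mod 63)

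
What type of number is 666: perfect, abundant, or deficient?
abundant

Proper divisors of 666: sum = 1 + 2 + 3 + 6 + 9 + 18 + 37 + 74 + 111 + 222 + 333 = 816
Since 816 > 666, 666 is abundant.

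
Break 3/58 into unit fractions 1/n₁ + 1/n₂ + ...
1/20 + 1/580

Greedy algorithm:
3/58: ceiling(58/3) = 20, use 1/20
1/580: ceiling(580/1) = 580, use 1/580
Result: 3/58 = 1/20 + 1/580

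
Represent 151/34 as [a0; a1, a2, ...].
[4; 2, 3, 1, 3]

Euclidean algorithm steps:
151 = 4 × 34 + 15
34 = 2 × 15 + 4
15 = 3 × 4 + 3
4 = 1 × 3 + 1
3 = 3 × 1 + 0
Continued fraction: [4; 2, 3, 1, 3]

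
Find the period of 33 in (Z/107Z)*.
53

107 is prime, so ord(33) divides φ(107) = 106.
Divisors of 106: 1, 2, 53, 106.
Repeated squaring: 33^1 ≡ 33, 33^2 ≡ 19, 33^4 ≡ 40, 33^8 ≡ 102, 33^16 ≡ 25, 33^32 ≡ 90, 33^64 ≡ 75 (mod 107).
Test 33^d mod 107 for each divisor d in increasing order:
33^1 ≡ 33
33^2 ≡ 19
33^53 = 33^32·33^16·33^4·33^1 ≡ 1  ← first divisor giving 1
The order is 53.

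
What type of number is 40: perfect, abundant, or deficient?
abundant

Proper divisors of 40: sum = 1 + 2 + 4 + 5 + 8 + 10 + 20 = 50
Since 50 > 40, 40 is abundant.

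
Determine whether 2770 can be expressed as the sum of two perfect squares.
13² + 51² (a=13, b=51)

Factorization: 2770 = 2 × 5 × 277
By Fermat: n is sum of two squares iff every prime p ≡ 3 (mod 4) appears to even power.
All primes ≡ 3 (mod 4) appear to even power.
Search a = 0, 1, 2, … for 2770 - a² a perfect square: first hit at a = 13: 2770 - 169 = 2601 = 51².
2770 = 13² + 51² = 169 + 2601 ✓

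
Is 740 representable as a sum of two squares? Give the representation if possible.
8² + 26² (a=8, b=26)

Factorization: 740 = 2^2 × 5 × 37
By Fermat: n is sum of two squares iff every prime p ≡ 3 (mod 4) appears to even power.
All primes ≡ 3 (mod 4) appear to even power.
Search a = 0, 1, 2, … for 740 - a² a perfect square: first hit at a = 8: 740 - 64 = 676 = 26².
740 = 8² + 26² = 64 + 676 ✓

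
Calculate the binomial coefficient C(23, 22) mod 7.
2

Using Lucas' theorem:
Write n=23 and k=22 in base 7:
n in base 7: [3, 2]
k in base 7: [3, 1]
C(23,22) mod 7 = ∏ C(n_i, k_i) mod 7
Digit binomials (mod 7): C(3,3) = 1; C(2,1) = 2
Product: 1 × 2 = 2 ≡ 2 (mod 7)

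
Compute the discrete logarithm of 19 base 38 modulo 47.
27

Baby-step giant-step with step n = ⌈√47⌉ = 7.
Baby steps 38^j mod 47 (j:value) for j=0..6: 0:1, 1:38, 2:34, 3:23, 4:28, 5:30, 6:12.
Giant-step multiplier: 38^(-7) ≡ 38^(46-7) = 38^39 ≡ 10 (mod 47).
Giant steps γ_i = 19·10^i mod 47: γ_0=19, γ_1=2, γ_2=20, γ_3=12 (in table at j=6).
x = i·n + j = 3·7 + 6 = 27.
Check: 38^27 ≡ 19 (mod 47).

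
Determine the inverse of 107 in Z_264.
227

gcd(107, 264) = 1, so the inverse exists.
Extended Euclidean algorithm on (264, 107):
264 = 2 × 107 + 50  ⟹  50 = (1)·264 + (-2)·107
107 = 2 × 50 + 7  ⟹  7 = (-2)·264 + (5)·107
50 = 7 × 7 + 1  ⟹  1 = (15)·264 + (-37)·107
So (-37)·107 ≡ 1 (mod 264), i.e. 107^(-1) ≡ -37 ≡ 227 (mod 264).
Check: 107 × 227 = 24289 ≡ 1 (mod 264)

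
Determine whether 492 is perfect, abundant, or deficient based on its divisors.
abundant

Proper divisors of 492: sum = 1 + 2 + 3 + 4 + 6 + 12 + 41 + 82 + 123 + 164 + 246 = 684
Since 684 > 492, 492 is abundant.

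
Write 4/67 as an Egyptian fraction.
1/17 + 1/1139

Greedy algorithm:
4/67: ceiling(67/4) = 17, use 1/17
1/1139: ceiling(1139/1) = 1139, use 1/1139
Result: 4/67 = 1/17 + 1/1139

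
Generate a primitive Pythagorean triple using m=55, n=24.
(2449, 2640, 3601)

Euclid's formula: a = m² - n², b = 2mn, c = m² + n²
m = 55, n = 24
a = 55² - 24² = 3025 - 576 = 2449
b = 2 × 55 × 24 = 2640
c = 55² + 24² = 3025 + 576 = 3601
Verification: 2449² + 2640² = 5997601 + 6969600 = 12967201 = 3601² ✓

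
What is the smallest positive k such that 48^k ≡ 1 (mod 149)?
148

149 is prime, so ord(48) divides φ(149) = 148.
Divisors of 148: 1, 2, 4, 37, 74, 148.
Repeated squaring: 48^1 ≡ 48, 48^2 ≡ 69, 48^4 ≡ 142, 48^8 ≡ 49, 48^16 ≡ 17, 48^32 ≡ 140, 48^64 ≡ 81, 48^128 ≡ 5 (mod 149).
Test 48^d mod 149 for each divisor d in increasing order:
48^1 ≡ 48
48^2 ≡ 69
48^4 ≡ 142
48^37 = 48^32·48^4·48^1 ≡ 44
48^74 = 48^64·48^8·48^2 ≡ 148
48^148 = 48^128·48^16·48^4 ≡ 1  ← first divisor giving 1
The order is 148.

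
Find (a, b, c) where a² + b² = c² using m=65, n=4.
(4209, 520, 4241)

Euclid's formula: a = m² - n², b = 2mn, c = m² + n²
m = 65, n = 4
a = 65² - 4² = 4225 - 16 = 4209
b = 2 × 65 × 4 = 520
c = 65² + 4² = 4225 + 16 = 4241
Verification: 4209² + 520² = 17715681 + 270400 = 17986081 = 4241² ✓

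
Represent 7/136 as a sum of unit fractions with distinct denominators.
1/20 + 1/680

Greedy algorithm:
7/136: ceiling(136/7) = 20, use 1/20
1/680: ceiling(680/1) = 680, use 1/680
Result: 7/136 = 1/20 + 1/680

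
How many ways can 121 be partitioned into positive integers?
2056148051

p(n) counts ways to write n as a sum of positive integers (order ignored).
Euler's pentagonal recurrence: p(k) = p(k-1) + p(k-2) - p(k-5) - p(k-7) + p(k-12) + p(k-15) - ... (offsets j(3j∓1)/2, signs ++--, p(0)=1, p(<0)=0).
DP table for k = 0..120: p(0)=1, p(1)=1, p(2)=2, p(3)=3, p(4)=5, p(5)=7, p(6)=11, p(7)=15, p(8)=22, p(9)=30, p(10)=42, p(11)=56, p(12)=77, p(13)=101, p(14)=135, p(15)=176, p(16)=231, p(17)=297, p(18)=385, p(19)=490, p(20)=627, p(21)=792, p(22)=1002, p(23)=1255, p(24)=1575, p(25)=1958, p(26)=2436, p(27)=3010, p(28)=3718, p(29)=4565, p(30)=5604, p(31)=6842, p(32)=8349, p(33)=10143, p(34)=12310, p(35)=14883, p(36)=17977, p(37)=21637, p(38)=26015, p(39)=31185, p(40)=37338, p(41)=44583, p(42)=53174, p(43)=63261, p(44)=75175, p(45)=89134, p(46)=105558, p(47)=124754, p(48)=147273, p(49)=173525, p(50)=204226, p(51)=239943, p(52)=281589, p(53)=329931, p(54)=386155, p(55)=451276, p(56)=526823, p(57)=614154, p(58)=715220, p(59)=831820, p(60)=966467, p(61)=1121505, p(62)=1300156, p(63)=1505499, p(64)=1741630, p(65)=2012558, p(66)=2323520, p(67)=2679689, p(68)=3087735, p(69)=3554345, p(70)=4087968, p(71)=4697205, p(72)=5392783, p(73)=6185689, p(74)=7089500, p(75)=8118264, p(76)=9289091, p(77)=10619863, p(78)=12132164, p(79)=13848650, p(80)=15796476, p(81)=18004327, p(82)=20506255, p(83)=23338469, p(84)=26543660, p(85)=30167357, p(86)=34262962, p(87)=38887673, p(88)=44108109, p(89)=49995925, p(90)=56634173, p(91)=64112359, p(92)=72533807, p(93)=82010177, p(94)=92669720, p(95)=104651419, p(96)=118114304, p(97)=133230930, p(98)=150198136, p(99)=169229875, p(100)=190569292, p(101)=214481126, p(102)=241265379, p(103)=271248950, p(104)=304801365, p(105)=342325709, p(106)=384276336, p(107)=431149389, p(108)=483502844, p(109)=541946240, p(110)=607163746, p(111)=679903203, p(112)=761002156, p(113)=851376628, p(114)=952050665, p(115)=1064144451, p(116)=1188908248, p(117)=1327710076, p(118)=1482074143, p(119)=1653668665, p(120)=1844349560.
Final step: p(121) = p(120) + p(119) - p(116) - p(114) + p(109) + p(106) - p(99) - p(95) + p(86) + p(81) - p(70) - p(64) + p(51) + p(44) - p(29) - p(21) + p(4)
= 1844349560 + 1653668665 - 1188908248 - 952050665 + 541946240 + 384276336 - 169229875 - 104651419 + 34262962 + 18004327 - 4087968 - 1741630 + 239943 + 75175 - 4565 - 792 + 5
= 2056148051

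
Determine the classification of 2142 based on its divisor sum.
abundant

Proper divisors of 2142: sum = 1 + 2 + 3 + 6 + 7 + 9 + 14 + 17 + ... + 306 + 357 + 714 + 1071 (23 divisors) = 3474
Since 3474 > 2142, 2142 is abundant.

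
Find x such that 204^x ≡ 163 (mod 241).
203

Baby-step giant-step with step n = ⌈√241⌉ = 16.
Baby steps 204^j mod 241 (j:value) for j=0..15: 0:1, 1:204, 2:164, 3:198, 4:145, 5:178, 6:162, 7:31, 8:58, 9:23, 10:113, 11:157, 12:216, 13:202, 14:238, 15:111.
Giant-step multiplier: 204^(-16) ≡ 204^(240-16) = 204^224 ≡ 24 (mod 241).
Giant steps γ_i = 163·24^i mod 241: γ_0=163, γ_1=56, γ_2=139, γ_3=203, γ_4=52, γ_5=43, γ_6=68, γ_7=186, γ_8=126, γ_9=132, γ_10=35, γ_11=117, γ_12=157 (in table at j=11).
x = i·n + j = 12·16 + 11 = 203.
Check: 204^203 ≡ 163 (mod 241).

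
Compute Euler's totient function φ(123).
80

123 = 3 × 41
φ(n) = n × ∏(1 - 1/p) for each prime p dividing n
φ(123) = 123 × (1 - 1/3) × (1 - 1/41) = 80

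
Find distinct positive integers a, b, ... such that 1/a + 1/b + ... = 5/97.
1/20 + 1/647 + 1/1255180

Greedy algorithm:
5/97: ceiling(97/5) = 20, use 1/20
3/1940: ceiling(1940/3) = 647, use 1/647
1/1255180: ceiling(1255180/1) = 1255180, use 1/1255180
Result: 5/97 = 1/20 + 1/647 + 1/1255180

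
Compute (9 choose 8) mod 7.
2

Using Lucas' theorem:
Write n=9 and k=8 in base 7:
n in base 7: [1, 2]
k in base 7: [1, 1]
C(9,8) mod 7 = ∏ C(n_i, k_i) mod 7
Digit binomials (mod 7): C(1,1) = 1; C(2,1) = 2
Product: 1 × 2 = 2 ≡ 2 (mod 7)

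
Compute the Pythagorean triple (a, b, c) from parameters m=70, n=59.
(1419, 8260, 8381)

Euclid's formula: a = m² - n², b = 2mn, c = m² + n²
m = 70, n = 59
a = 70² - 59² = 4900 - 3481 = 1419
b = 2 × 70 × 59 = 8260
c = 70² + 59² = 4900 + 3481 = 8381
Verification: 1419² + 8260² = 2013561 + 68227600 = 70241161 = 8381² ✓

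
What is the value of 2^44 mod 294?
4

Repeated squaring. Binary of 44 = 101100.
2^1 ≡ 2 (mod 294); 2^2 ≡ 4 (mod 294); 2^4 ≡ 16 (mod 294); 2^8 ≡ 256 (mod 294); 2^16 ≡ 268 (mod 294); 2^32 ≡ 88 (mod 294)
2^44 = 2^4 × 2^8 × 2^32 ≡ 4 (mod 294)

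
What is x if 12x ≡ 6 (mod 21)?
x ≡ 4 (mod 7)

gcd(12, 21) = 3, which divides 6, so solutions exist.
Divide through by 3: 4x ≡ 2 (mod 7).
Find 4^(-1) mod 7 by the extended Euclidean algorithm:
7 = 1 × 4 + 3  ⟹  3 = (1)·7 + (-1)·4
4 = 1 × 3 + 1  ⟹  1 = (-1)·7 + (2)·4
So (2)·4 ≡ 1 (mod 7), i.e. 4^(-1) ≡ 2 (mod 7).
x ≡ 2 × 2 = 4 ≡ 4 (mod 7).
Check: 12 × 4 = 48 ≡ 6 (mod 21).
x ≡ 4 (mod 7), giving 3 solutions mod 21.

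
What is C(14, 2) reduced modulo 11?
3

Using Lucas' theorem:
Write n=14 and k=2 in base 11:
n in base 11: [1, 3]
k in base 11: [0, 2]
C(14,2) mod 11 = ∏ C(n_i, k_i) mod 11
Digit binomials (mod 11): C(1,0) = 1; C(3,2) = 3
Product: 1 × 3 = 3 ≡ 3 (mod 11)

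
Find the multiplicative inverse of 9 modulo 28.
25

gcd(9, 28) = 1, so the inverse exists.
Extended Euclidean algorithm on (28, 9):
28 = 3 × 9 + 1  ⟹  1 = (1)·28 + (-3)·9
So (-3)·9 ≡ 1 (mod 28), i.e. 9^(-1) ≡ -3 ≡ 25 (mod 28).
Check: 9 × 25 = 225 ≡ 1 (mod 28)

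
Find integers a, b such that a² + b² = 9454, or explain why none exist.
Not possible

Factorization: 9454 = 2 × 29 × 163
By Fermat: n is sum of two squares iff every prime p ≡ 3 (mod 4) appears to even power.
Prime(s) ≡ 3 (mod 4) with odd exponent: [(163, 1)]
Therefore 9454 cannot be expressed as a² + b².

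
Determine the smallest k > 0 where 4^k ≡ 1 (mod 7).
3

7 is prime, so ord(4) divides φ(7) = 6.
Divisors of 6: 1, 2, 3, 6.
Repeated squaring: 4^1 ≡ 4, 4^2 ≡ 2, 4^4 ≡ 4 (mod 7).
Test 4^d mod 7 for each divisor d in increasing order:
4^1 ≡ 4
4^2 ≡ 2
4^3 = 4^2·4^1 ≡ 1  ← first divisor giving 1
The order is 3.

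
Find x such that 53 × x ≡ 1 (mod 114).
71

gcd(53, 114) = 1, so the inverse exists.
Extended Euclidean algorithm on (114, 53):
114 = 2 × 53 + 8  ⟹  8 = (1)·114 + (-2)·53
53 = 6 × 8 + 5  ⟹  5 = (-6)·114 + (13)·53
8 = 1 × 5 + 3  ⟹  3 = (7)·114 + (-15)·53
5 = 1 × 3 + 2  ⟹  2 = (-13)·114 + (28)·53
3 = 1 × 2 + 1  ⟹  1 = (20)·114 + (-43)·53
So (-43)·53 ≡ 1 (mod 114), i.e. 53^(-1) ≡ -43 ≡ 71 (mod 114).
Check: 53 × 71 = 3763 ≡ 1 (mod 114)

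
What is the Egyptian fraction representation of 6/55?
1/10 + 1/110

Greedy algorithm:
6/55: ceiling(55/6) = 10, use 1/10
1/110: ceiling(110/1) = 110, use 1/110
Result: 6/55 = 1/10 + 1/110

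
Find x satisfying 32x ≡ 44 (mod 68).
x ≡ 12 (mod 17)

gcd(32, 68) = 4, which divides 44, so solutions exist.
Divide through by 4: 8x ≡ 11 (mod 17).
Find 8^(-1) mod 17 by the extended Euclidean algorithm:
17 = 2 × 8 + 1  ⟹  1 = (1)·17 + (-2)·8
So (-2)·8 ≡ 1 (mod 17), i.e. 8^(-1) ≡ -2 ≡ 15 (mod 17).
x ≡ 15 × 11 = 165 ≡ 12 (mod 17).
Check: 32 × 12 = 384 ≡ 44 (mod 68).
x ≡ 12 (mod 17), giving 4 solutions mod 68.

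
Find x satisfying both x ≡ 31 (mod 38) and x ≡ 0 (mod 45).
1665

Using Chinese Remainder Theorem:
M = 38 × 45 = 1710
M1 = 45, M2 = 38
y1 = 45^(-1) mod 38 = 11
y2 = 38^(-1) mod 45 = 32
x = (31×45×11 + 0×38×32) mod 1710 = 1665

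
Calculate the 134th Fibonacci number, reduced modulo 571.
258

Matrix identity: Q^n = [[F_(n+1), F_n], [F_n, F_(n-1)]] with Q = [[1,1],[1,0]].
n = 134 = 10000110₂. Square-and-multiply, entries mod 571:
Q^1 = [[1,1],[1,0]]
Q^2 = (Q^1)² = [[2,1],[1,1]]
Q^4 = (Q^2)² = [[5,3],[3,2]]
Q^8 = (Q^4)² = [[34,21],[21,13]]
Q^16 = (Q^8)² = [[455,416],[416,39]]
Q^33 = (Q^16)²·Q = [[310,366],[366,515]]
Q^67 = (Q^33)²·Q = [[405,514],[514,462]]
Q^134 = (Q^67)² = [[542,258],[258,284]]
F_134 mod 571 = Q^134[0][1] = 258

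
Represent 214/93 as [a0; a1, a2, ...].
[2; 3, 3, 9]

Euclidean algorithm steps:
214 = 2 × 93 + 28
93 = 3 × 28 + 9
28 = 3 × 9 + 1
9 = 9 × 1 + 0
Continued fraction: [2; 3, 3, 9]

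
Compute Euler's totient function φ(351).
216

351 = 3^3 × 13
φ(n) = n × ∏(1 - 1/p) for each prime p dividing n
φ(351) = 351 × (1 - 1/3) × (1 - 1/13) = 216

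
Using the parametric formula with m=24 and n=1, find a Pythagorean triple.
(575, 48, 577)

Euclid's formula: a = m² - n², b = 2mn, c = m² + n²
m = 24, n = 1
a = 24² - 1² = 576 - 1 = 575
b = 2 × 24 × 1 = 48
c = 24² + 1² = 576 + 1 = 577
Verification: 575² + 48² = 330625 + 2304 = 332929 = 577² ✓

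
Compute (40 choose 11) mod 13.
0

Using Lucas' theorem:
Write n=40 and k=11 in base 13:
n in base 13: [3, 1]
k in base 13: [0, 11]
C(40,11) mod 13 = ∏ C(n_i, k_i) mod 13
Digit binomials (mod 13): C(3,0) = 1; C(1,11) = 0 (k_i > n_i)
Product: 1 × 0 = 0 ≡ 0 (mod 13)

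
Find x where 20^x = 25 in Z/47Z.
10

Baby-step giant-step with step n = ⌈√47⌉ = 7.
Baby steps 20^j mod 47 (j:value) for j=0..6: 0:1, 1:20, 2:24, 3:10, 4:12, 5:5, 6:6.
Giant-step multiplier: 20^(-7) ≡ 20^(46-7) = 20^39 ≡ 38 (mod 47).
Giant steps γ_i = 25·38^i mod 47: γ_0=25, γ_1=10 (in table at j=3).
x = i·n + j = 1·7 + 3 = 10.
Check: 20^10 ≡ 25 (mod 47).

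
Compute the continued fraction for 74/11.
[6; 1, 2, 1, 2]

Euclidean algorithm steps:
74 = 6 × 11 + 8
11 = 1 × 8 + 3
8 = 2 × 3 + 2
3 = 1 × 2 + 1
2 = 2 × 1 + 0
Continued fraction: [6; 1, 2, 1, 2]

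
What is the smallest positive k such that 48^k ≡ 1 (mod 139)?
46

139 is prime, so ord(48) divides φ(139) = 138.
Divisors of 138: 1, 2, 3, 6, 23, 46, 69, 138.
Repeated squaring: 48^1 ≡ 48, 48^2 ≡ 80, 48^4 ≡ 6, 48^8 ≡ 36, 48^16 ≡ 45, 48^32 ≡ 79, 48^64 ≡ 125, 48^128 ≡ 57 (mod 139).
Test 48^d mod 139 for each divisor d in increasing order:
48^1 ≡ 48
48^2 ≡ 80
48^3 = 48^2·48^1 ≡ 87
48^6 = 48^4·48^2 ≡ 63
48^23 = 48^16·48^4·48^2·48^1 ≡ 138
48^46 = 48^32·48^8·48^4·48^2 ≡ 1  ← first divisor giving 1
The order is 46.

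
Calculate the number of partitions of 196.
2814570987591

p(n) counts ways to write n as a sum of positive integers (order ignored).
Euler's pentagonal recurrence: p(k) = p(k-1) + p(k-2) - p(k-5) - p(k-7) + p(k-12) + p(k-15) - ... (offsets j(3j∓1)/2, signs ++--, p(0)=1, p(<0)=0).
DP table for k = 0..195: p(0)=1, p(1)=1, p(2)=2, p(3)=3, p(4)=5, p(5)=7, p(6)=11, p(7)=15, p(8)=22, p(9)=30, p(10)=42, p(11)=56, p(12)=77, p(13)=101, p(14)=135, p(15)=176, p(16)=231, p(17)=297, p(18)=385, p(19)=490, p(20)=627, p(21)=792, p(22)=1002, p(23)=1255, p(24)=1575, p(25)=1958, p(26)=2436, p(27)=3010, p(28)=3718, p(29)=4565, p(30)=5604, p(31)=6842, p(32)=8349, p(33)=10143, p(34)=12310, p(35)=14883, p(36)=17977, p(37)=21637, p(38)=26015, p(39)=31185, p(40)=37338, p(41)=44583, p(42)=53174, p(43)=63261, p(44)=75175, p(45)=89134, p(46)=105558, p(47)=124754, p(48)=147273, p(49)=173525, p(50)=204226, p(51)=239943, p(52)=281589, p(53)=329931, p(54)=386155, p(55)=451276, p(56)=526823, p(57)=614154, p(58)=715220, p(59)=831820, p(60)=966467, p(61)=1121505, p(62)=1300156, p(63)=1505499, p(64)=1741630, p(65)=2012558, p(66)=2323520, p(67)=2679689, p(68)=3087735, p(69)=3554345, p(70)=4087968, p(71)=4697205, p(72)=5392783, p(73)=6185689, p(74)=7089500, p(75)=8118264, p(76)=9289091, p(77)=10619863, p(78)=12132164, p(79)=13848650, p(80)=15796476, p(81)=18004327, p(82)=20506255, p(83)=23338469, p(84)=26543660, p(85)=30167357, p(86)=34262962, p(87)=38887673, p(88)=44108109, p(89)=49995925, p(90)=56634173, p(91)=64112359, p(92)=72533807, p(93)=82010177, p(94)=92669720, p(95)=104651419, p(96)=118114304, p(97)=133230930, p(98)=150198136, p(99)=169229875, p(100)=190569292, p(101)=214481126, p(102)=241265379, p(103)=271248950, p(104)=304801365, p(105)=342325709, p(106)=384276336, p(107)=431149389, p(108)=483502844, p(109)=541946240, p(110)=607163746, p(111)=679903203, p(112)=761002156, p(113)=851376628, p(114)=952050665, p(115)=1064144451, p(116)=1188908248, p(117)=1327710076, p(118)=1482074143, p(119)=1653668665, p(120)=1844349560, p(121)=2056148051, p(122)=2291320912, p(123)=2552338241, p(124)=2841940500, p(125)=3163127352, p(126)=3519222692, p(127)=3913864295, p(128)=4351078600, p(129)=4835271870, p(130)=5371315400, p(131)=5964539504, p(132)=6620830889, p(133)=7346629512, p(134)=8149040695, p(135)=9035836076, p(136)=10015581680, p(137)=11097645016, p(138)=12292341831, p(139)=13610949895, p(140)=15065878135, p(141)=16670689208, p(142)=18440293320, p(143)=20390982757, p(144)=22540654445, p(145)=24908858009, p(146)=27517052599, p(147)=30388671978, p(148)=33549419497, p(149)=37027355200, p(150)=40853235313, p(151)=45060624582, p(152)=49686288421, p(153)=54770336324, p(154)=60356673280, p(155)=66493182097, p(156)=73232243759, p(157)=80630964769, p(158)=88751778802, p(159)=97662728555, p(160)=107438159466, p(161)=118159068427, p(162)=129913904637, p(163)=142798995930, p(164)=156919475295, p(165)=172389800255, p(166)=189334822579, p(167)=207890420102, p(168)=228204732751, p(169)=250438925115, p(170)=274768617130, p(171)=301384802048, p(172)=330495499613, p(173)=362326859895, p(174)=397125074750, p(175)=435157697830, p(176)=476715857290, p(177)=522115831195, p(178)=571701605655, p(179)=625846753120, p(180)=684957390936, p(181)=749474411781, p(182)=819876908323, p(183)=896684817527, p(184)=980462880430, p(185)=1071823774337, p(186)=1171432692373, p(187)=1280011042268, p(188)=1398341745571, p(189)=1527273599625, p(190)=1667727404093, p(191)=1820701100652, p(192)=1987276856363, p(193)=2168627105469, p(194)=2366022741845, p(195)=2580840212973.
Final step: p(196) = p(195) + p(194) - p(191) - p(189) + p(184) + p(181) - p(174) - p(170) + p(161) + p(156) - p(145) - p(139) + p(126) + p(119) - p(104) - p(96) + p(79) + p(70) - p(51) - p(41) + p(20) + p(9)
= 2580840212973 + 2366022741845 - 1820701100652 - 1527273599625 + 980462880430 + 749474411781 - 397125074750 - 274768617130 + 118159068427 + 73232243759 - 24908858009 - 13610949895 + 3519222692 + 1653668665 - 304801365 - 118114304 + 13848650 + 4087968 - 239943 - 44583 + 627 + 30
= 2814570987591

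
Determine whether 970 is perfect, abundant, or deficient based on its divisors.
deficient

Proper divisors of 970: sum = 1 + 2 + 5 + 10 + 97 + 194 + 485 = 794
Since 794 < 970, 970 is deficient.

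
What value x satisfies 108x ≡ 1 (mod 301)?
131

gcd(108, 301) = 1, so the inverse exists.
Extended Euclidean algorithm on (301, 108):
301 = 2 × 108 + 85  ⟹  85 = (1)·301 + (-2)·108
108 = 1 × 85 + 23  ⟹  23 = (-1)·301 + (3)·108
85 = 3 × 23 + 16  ⟹  16 = (4)·301 + (-11)·108
23 = 1 × 16 + 7  ⟹  7 = (-5)·301 + (14)·108
16 = 2 × 7 + 2  ⟹  2 = (14)·301 + (-39)·108
7 = 3 × 2 + 1  ⟹  1 = (-47)·301 + (131)·108
So (131)·108 ≡ 1 (mod 301), i.e. 108^(-1) ≡ 131 (mod 301).
Check: 108 × 131 = 14148 ≡ 1 (mod 301)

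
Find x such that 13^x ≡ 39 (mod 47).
7

Baby-step giant-step with step n = ⌈√47⌉ = 7.
Baby steps 13^j mod 47 (j:value) for j=0..6: 0:1, 1:13, 2:28, 3:35, 4:32, 5:40, 6:3.
Giant-step multiplier: 13^(-7) ≡ 13^(46-7) = 13^39 ≡ 41 (mod 47).
Giant steps γ_i = 39·41^i mod 47: γ_0=39, γ_1=1 (in table at j=0).
x = i·n + j = 1·7 + 0 = 7.
Check: 13^7 ≡ 39 (mod 47).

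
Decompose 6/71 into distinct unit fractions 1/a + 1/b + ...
1/12 + 1/852

Greedy algorithm:
6/71: ceiling(71/6) = 12, use 1/12
1/852: ceiling(852/1) = 852, use 1/852
Result: 6/71 = 1/12 + 1/852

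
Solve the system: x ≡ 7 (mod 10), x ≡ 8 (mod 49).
57

Using Chinese Remainder Theorem:
M = 10 × 49 = 490
M1 = 49, M2 = 10
y1 = 49^(-1) mod 10 = 9
y2 = 10^(-1) mod 49 = 5
x = (7×49×9 + 8×10×5) mod 490 = 57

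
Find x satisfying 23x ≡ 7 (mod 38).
x ≡ 35 (mod 38)

gcd(23, 38) = 1, which divides 7, so solutions exist.
Find 23^(-1) mod 38 by the extended Euclidean algorithm:
38 = 1 × 23 + 15  ⟹  15 = (1)·38 + (-1)·23
23 = 1 × 15 + 8  ⟹  8 = (-1)·38 + (2)·23
15 = 1 × 8 + 7  ⟹  7 = (2)·38 + (-3)·23
8 = 1 × 7 + 1  ⟹  1 = (-3)·38 + (5)·23
So (5)·23 ≡ 1 (mod 38), i.e. 23^(-1) ≡ 5 (mod 38).
x ≡ 5 × 7 = 35 ≡ 35 (mod 38).
Check: 23 × 35 = 805 ≡ 7 (mod 38).
Unique solution: x ≡ 35 (mod 38)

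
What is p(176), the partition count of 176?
476715857290

p(n) counts ways to write n as a sum of positive integers (order ignored).
Euler's pentagonal recurrence: p(k) = p(k-1) + p(k-2) - p(k-5) - p(k-7) + p(k-12) + p(k-15) - ... (offsets j(3j∓1)/2, signs ++--, p(0)=1, p(<0)=0).
DP table for k = 0..175: p(0)=1, p(1)=1, p(2)=2, p(3)=3, p(4)=5, p(5)=7, p(6)=11, p(7)=15, p(8)=22, p(9)=30, p(10)=42, p(11)=56, p(12)=77, p(13)=101, p(14)=135, p(15)=176, p(16)=231, p(17)=297, p(18)=385, p(19)=490, p(20)=627, p(21)=792, p(22)=1002, p(23)=1255, p(24)=1575, p(25)=1958, p(26)=2436, p(27)=3010, p(28)=3718, p(29)=4565, p(30)=5604, p(31)=6842, p(32)=8349, p(33)=10143, p(34)=12310, p(35)=14883, p(36)=17977, p(37)=21637, p(38)=26015, p(39)=31185, p(40)=37338, p(41)=44583, p(42)=53174, p(43)=63261, p(44)=75175, p(45)=89134, p(46)=105558, p(47)=124754, p(48)=147273, p(49)=173525, p(50)=204226, p(51)=239943, p(52)=281589, p(53)=329931, p(54)=386155, p(55)=451276, p(56)=526823, p(57)=614154, p(58)=715220, p(59)=831820, p(60)=966467, p(61)=1121505, p(62)=1300156, p(63)=1505499, p(64)=1741630, p(65)=2012558, p(66)=2323520, p(67)=2679689, p(68)=3087735, p(69)=3554345, p(70)=4087968, p(71)=4697205, p(72)=5392783, p(73)=6185689, p(74)=7089500, p(75)=8118264, p(76)=9289091, p(77)=10619863, p(78)=12132164, p(79)=13848650, p(80)=15796476, p(81)=18004327, p(82)=20506255, p(83)=23338469, p(84)=26543660, p(85)=30167357, p(86)=34262962, p(87)=38887673, p(88)=44108109, p(89)=49995925, p(90)=56634173, p(91)=64112359, p(92)=72533807, p(93)=82010177, p(94)=92669720, p(95)=104651419, p(96)=118114304, p(97)=133230930, p(98)=150198136, p(99)=169229875, p(100)=190569292, p(101)=214481126, p(102)=241265379, p(103)=271248950, p(104)=304801365, p(105)=342325709, p(106)=384276336, p(107)=431149389, p(108)=483502844, p(109)=541946240, p(110)=607163746, p(111)=679903203, p(112)=761002156, p(113)=851376628, p(114)=952050665, p(115)=1064144451, p(116)=1188908248, p(117)=1327710076, p(118)=1482074143, p(119)=1653668665, p(120)=1844349560, p(121)=2056148051, p(122)=2291320912, p(123)=2552338241, p(124)=2841940500, p(125)=3163127352, p(126)=3519222692, p(127)=3913864295, p(128)=4351078600, p(129)=4835271870, p(130)=5371315400, p(131)=5964539504, p(132)=6620830889, p(133)=7346629512, p(134)=8149040695, p(135)=9035836076, p(136)=10015581680, p(137)=11097645016, p(138)=12292341831, p(139)=13610949895, p(140)=15065878135, p(141)=16670689208, p(142)=18440293320, p(143)=20390982757, p(144)=22540654445, p(145)=24908858009, p(146)=27517052599, p(147)=30388671978, p(148)=33549419497, p(149)=37027355200, p(150)=40853235313, p(151)=45060624582, p(152)=49686288421, p(153)=54770336324, p(154)=60356673280, p(155)=66493182097, p(156)=73232243759, p(157)=80630964769, p(158)=88751778802, p(159)=97662728555, p(160)=107438159466, p(161)=118159068427, p(162)=129913904637, p(163)=142798995930, p(164)=156919475295, p(165)=172389800255, p(166)=189334822579, p(167)=207890420102, p(168)=228204732751, p(169)=250438925115, p(170)=274768617130, p(171)=301384802048, p(172)=330495499613, p(173)=362326859895, p(174)=397125074750, p(175)=435157697830.
Final step: p(176) = p(175) + p(174) - p(171) - p(169) + p(164) + p(161) - p(154) - p(150) + p(141) + p(136) - p(125) - p(119) + p(106) + p(99) - p(84) - p(76) + p(59) + p(50) - p(31) - p(21) + p(0)
= 435157697830 + 397125074750 - 301384802048 - 250438925115 + 156919475295 + 118159068427 - 60356673280 - 40853235313 + 16670689208 + 10015581680 - 3163127352 - 1653668665 + 384276336 + 169229875 - 26543660 - 9289091 + 831820 + 204226 - 6842 - 792 + 1
= 476715857290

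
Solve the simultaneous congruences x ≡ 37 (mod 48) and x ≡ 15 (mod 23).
613

Using Chinese Remainder Theorem:
M = 48 × 23 = 1104
M1 = 23, M2 = 48
y1 = 23^(-1) mod 48 = 23
y2 = 48^(-1) mod 23 = 12
x = (37×23×23 + 15×48×12) mod 1104 = 613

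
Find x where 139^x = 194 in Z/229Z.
43

Baby-step giant-step with step n = ⌈√229⌉ = 16.
Baby steps 139^j mod 229 (j:value) for j=0..15: 0:1, 1:139, 2:85, 3:136, 4:126, 5:110, 6:176, 7:190, 8:75, 9:120, 10:192, 11:124, 12:61, 13:6, 14:147, 15:52.
Giant-step multiplier: 139^(-16) ≡ 139^(228-16) = 139^212 ≡ 158 (mod 229).
Giant steps γ_i = 194·158^i mod 229: γ_0=194, γ_1=195, γ_2=124 (in table at j=11).
x = i·n + j = 2·16 + 11 = 43.
Check: 139^43 ≡ 194 (mod 229).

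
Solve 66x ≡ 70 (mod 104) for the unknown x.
x ≡ 31 (mod 52)

gcd(66, 104) = 2, which divides 70, so solutions exist.
Divide through by 2: 33x ≡ 35 (mod 52).
Find 33^(-1) mod 52 by the extended Euclidean algorithm:
52 = 1 × 33 + 19  ⟹  19 = (1)·52 + (-1)·33
33 = 1 × 19 + 14  ⟹  14 = (-1)·52 + (2)·33
19 = 1 × 14 + 5  ⟹  5 = (2)·52 + (-3)·33
14 = 2 × 5 + 4  ⟹  4 = (-5)·52 + (8)·33
5 = 1 × 4 + 1  ⟹  1 = (7)·52 + (-11)·33
So (-11)·33 ≡ 1 (mod 52), i.e. 33^(-1) ≡ -11 ≡ 41 (mod 52).
x ≡ 41 × 35 = 1435 ≡ 31 (mod 52).
Check: 66 × 31 = 2046 ≡ 70 (mod 104).
x ≡ 31 (mod 52), giving 2 solutions mod 104.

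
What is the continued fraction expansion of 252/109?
[2; 3, 4, 1, 6]

Euclidean algorithm steps:
252 = 2 × 109 + 34
109 = 3 × 34 + 7
34 = 4 × 7 + 6
7 = 1 × 6 + 1
6 = 6 × 1 + 0
Continued fraction: [2; 3, 4, 1, 6]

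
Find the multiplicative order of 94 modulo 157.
156

157 is prime, so ord(94) divides φ(157) = 156.
Divisors of 156: 1, 2, 3, 4, 6, 12, 13, 26, 39, 52, 78, 156.
Repeated squaring: 94^1 ≡ 94, 94^2 ≡ 44, 94^4 ≡ 52, 94^8 ≡ 35, 94^16 ≡ 126, 94^32 ≡ 19, 94^64 ≡ 47, 94^128 ≡ 11 (mod 157).
Test 94^d mod 157 for each divisor d in increasing order:
94^1 ≡ 94
94^2 ≡ 44
94^3 = 94^2·94^1 ≡ 54
94^4 ≡ 52
94^6 = 94^4·94^2 ≡ 90
94^12 = 94^8·94^4 ≡ 93
94^13 = 94^8·94^4·94^1 ≡ 107
94^26 = 94^16·94^8·94^2 ≡ 145
94^39 = 94^32·94^4·94^2·94^1 ≡ 129
94^52 = 94^32·94^16·94^4 ≡ 144
94^78 = 94^64·94^8·94^4·94^2 ≡ 156
94^156 = 94^128·94^16·94^8·94^4 ≡ 1  ← first divisor giving 1
The order is 156.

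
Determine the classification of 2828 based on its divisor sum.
abundant

Proper divisors of 2828: sum = 1 + 2 + 4 + 7 + 14 + 28 + 101 + 202 + 404 + 707 + 1414 = 2884
Since 2884 > 2828, 2828 is abundant.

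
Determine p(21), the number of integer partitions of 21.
792

p(n) counts ways to write n as a sum of positive integers (order ignored).
Euler's pentagonal recurrence: p(k) = p(k-1) + p(k-2) - p(k-5) - p(k-7) + p(k-12) + p(k-15) - ... (offsets j(3j∓1)/2, signs ++--, p(0)=1, p(<0)=0).
DP table for k = 0..20: p(0)=1, p(1)=1, p(2)=2, p(3)=3, p(4)=5, p(5)=7, p(6)=11, p(7)=15, p(8)=22, p(9)=30, p(10)=42, p(11)=56, p(12)=77, p(13)=101, p(14)=135, p(15)=176, p(16)=231, p(17)=297, p(18)=385, p(19)=490, p(20)=627.
Final step: p(21) = p(20) + p(19) - p(16) - p(14) + p(9) + p(6)
= 627 + 490 - 231 - 135 + 30 + 11
= 792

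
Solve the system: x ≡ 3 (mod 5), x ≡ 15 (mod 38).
53

Using Chinese Remainder Theorem:
M = 5 × 38 = 190
M1 = 38, M2 = 5
y1 = 38^(-1) mod 5 = 2
y2 = 5^(-1) mod 38 = 23
x = (3×38×2 + 15×5×23) mod 190 = 53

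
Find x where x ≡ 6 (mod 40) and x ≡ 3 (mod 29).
206

Using Chinese Remainder Theorem:
M = 40 × 29 = 1160
M1 = 29, M2 = 40
y1 = 29^(-1) mod 40 = 29
y2 = 40^(-1) mod 29 = 8
x = (6×29×29 + 3×40×8) mod 1160 = 206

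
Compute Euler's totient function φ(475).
360

475 = 5^2 × 19
φ(n) = n × ∏(1 - 1/p) for each prime p dividing n
φ(475) = 475 × (1 - 1/5) × (1 - 1/19) = 360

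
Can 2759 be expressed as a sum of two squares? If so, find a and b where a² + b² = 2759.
Not possible

Factorization: 2759 = 31 × 89
By Fermat: n is sum of two squares iff every prime p ≡ 3 (mod 4) appears to even power.
Prime(s) ≡ 3 (mod 4) with odd exponent: [(31, 1)]
Therefore 2759 cannot be expressed as a² + b².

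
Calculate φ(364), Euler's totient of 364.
144

364 = 2^2 × 7 × 13
φ(n) = n × ∏(1 - 1/p) for each prime p dividing n
φ(364) = 364 × (1 - 1/2) × (1 - 1/7) × (1 - 1/13) = 144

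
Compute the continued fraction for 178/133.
[1; 2, 1, 21, 2]

Euclidean algorithm steps:
178 = 1 × 133 + 45
133 = 2 × 45 + 43
45 = 1 × 43 + 2
43 = 21 × 2 + 1
2 = 2 × 1 + 0
Continued fraction: [1; 2, 1, 21, 2]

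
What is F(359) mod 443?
232

Matrix identity: Q^n = [[F_(n+1), F_n], [F_n, F_(n-1)]] with Q = [[1,1],[1,0]].
n = 359 = 101100111₂. Square-and-multiply, entries mod 443:
Q^1 = [[1,1],[1,0]]
Q^2 = (Q^1)² = [[2,1],[1,1]]
Q^5 = (Q^2)²·Q = [[8,5],[5,3]]
Q^11 = (Q^5)²·Q = [[144,89],[89,55]]
Q^22 = (Q^11)² = [[305,434],[434,314]]
Q^44 = (Q^22)² = [[76,188],[188,331]]
Q^89 = (Q^44)²·Q = [[241,364],[364,320]]
Q^179 = (Q^89)²·Q = [[68,87],[87,424]]
Q^359 = (Q^179)²·Q = [[65,232],[232,276]]
F_359 mod 443 = Q^359[0][1] = 232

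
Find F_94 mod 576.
575

Matrix identity: Q^n = [[F_(n+1), F_n], [F_n, F_(n-1)]] with Q = [[1,1],[1,0]].
n = 94 = 1011110₂. Square-and-multiply, entries mod 576:
Q^1 = [[1,1],[1,0]]
Q^2 = (Q^1)² = [[2,1],[1,1]]
Q^5 = (Q^2)²·Q = [[8,5],[5,3]]
Q^11 = (Q^5)²·Q = [[144,89],[89,55]]
Q^23 = (Q^11)²·Q = [[288,433],[433,431]]
Q^47 = (Q^23)²·Q = [[0,289],[289,287]]
Q^94 = (Q^47)² = [[1,575],[575,2]]
F_94 mod 576 = Q^94[0][1] = 575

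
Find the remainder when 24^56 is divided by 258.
36

Repeated squaring. Binary of 56 = 111000.
24^1 ≡ 24 (mod 258); 24^2 ≡ 60 (mod 258); 24^4 ≡ 246 (mod 258); 24^8 ≡ 144 (mod 258); 24^16 ≡ 96 (mod 258); 24^32 ≡ 186 (mod 258)
24^56 = 24^8 × 24^16 × 24^32 ≡ 36 (mod 258)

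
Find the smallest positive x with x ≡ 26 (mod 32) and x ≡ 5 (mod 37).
634

Using Chinese Remainder Theorem:
M = 32 × 37 = 1184
M1 = 37, M2 = 32
y1 = 37^(-1) mod 32 = 13
y2 = 32^(-1) mod 37 = 22
x = (26×37×13 + 5×32×22) mod 1184 = 634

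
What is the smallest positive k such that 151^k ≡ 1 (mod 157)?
156

157 is prime, so ord(151) divides φ(157) = 156.
Divisors of 156: 1, 2, 3, 4, 6, 12, 13, 26, 39, 52, 78, 156.
Repeated squaring: 151^1 ≡ 151, 151^2 ≡ 36, 151^4 ≡ 40, 151^8 ≡ 30, 151^16 ≡ 115, 151^32 ≡ 37, 151^64 ≡ 113, 151^128 ≡ 52 (mod 157).
Test 151^d mod 157 for each divisor d in increasing order:
151^1 ≡ 151
151^2 ≡ 36
151^3 = 151^2·151^1 ≡ 98
151^4 ≡ 40
151^6 = 151^4·151^2 ≡ 27
151^12 = 151^8·151^4 ≡ 101
151^13 = 151^8·151^4·151^1 ≡ 22
151^26 = 151^16·151^8·151^2 ≡ 13
151^39 = 151^32·151^4·151^2·151^1 ≡ 129
151^52 = 151^32·151^16·151^4 ≡ 12
151^78 = 151^64·151^8·151^4·151^2 ≡ 156
151^156 = 151^128·151^16·151^8·151^4 ≡ 1  ← first divisor giving 1
The order is 156.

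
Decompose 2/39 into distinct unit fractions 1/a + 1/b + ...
1/20 + 1/780

Greedy algorithm:
2/39: ceiling(39/2) = 20, use 1/20
1/780: ceiling(780/1) = 780, use 1/780
Result: 2/39 = 1/20 + 1/780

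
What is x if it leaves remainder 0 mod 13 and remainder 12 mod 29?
273

Using Chinese Remainder Theorem:
M = 13 × 29 = 377
M1 = 29, M2 = 13
y1 = 29^(-1) mod 13 = 9
y2 = 13^(-1) mod 29 = 9
x = (0×29×9 + 12×13×9) mod 377 = 273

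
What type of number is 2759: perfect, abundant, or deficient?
deficient

Proper divisors of 2759: sum = 1 + 31 + 89 = 121
Since 121 < 2759, 2759 is deficient.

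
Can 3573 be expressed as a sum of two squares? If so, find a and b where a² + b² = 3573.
18² + 57² (a=18, b=57)

Factorization: 3573 = 3^2 × 397
By Fermat: n is sum of two squares iff every prime p ≡ 3 (mod 4) appears to even power.
All primes ≡ 3 (mod 4) appear to even power.
Search a = 0, 1, 2, … for 3573 - a² a perfect square: first hit at a = 18: 3573 - 324 = 3249 = 57².
3573 = 18² + 57² = 324 + 3249 ✓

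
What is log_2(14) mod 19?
7

Baby-step giant-step with step n = ⌈√19⌉ = 5.
Baby steps 2^j mod 19 (j:value) for j=0..4: 0:1, 1:2, 2:4, 3:8, 4:16.
Giant-step multiplier: 2^(-5) ≡ 2^(18-5) = 2^13 ≡ 3 (mod 19).
Giant steps γ_i = 14·3^i mod 19: γ_0=14, γ_1=4 (in table at j=2).
x = i·n + j = 1·5 + 2 = 7.
Check: 2^7 ≡ 14 (mod 19).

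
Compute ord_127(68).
9

127 is prime, so ord(68) divides φ(127) = 126.
Divisors of 126: 1, 2, 3, 6, 7, 9, 14, 18, 21, 42, 63, 126.
Repeated squaring: 68^1 ≡ 68, 68^2 ≡ 52, 68^4 ≡ 37, 68^8 ≡ 99, 68^16 ≡ 22, 68^32 ≡ 103, 68^64 ≡ 68 (mod 127).
Test 68^d mod 127 for each divisor d in increasing order:
68^1 ≡ 68
68^2 ≡ 52
68^3 = 68^2·68^1 ≡ 107
68^6 = 68^4·68^2 ≡ 19
68^7 = 68^4·68^2·68^1 ≡ 22
68^9 = 68^8·68^1 ≡ 1  ← first divisor giving 1
The order is 9.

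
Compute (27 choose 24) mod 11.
10

Using Lucas' theorem:
Write n=27 and k=24 in base 11:
n in base 11: [2, 5]
k in base 11: [2, 2]
C(27,24) mod 11 = ∏ C(n_i, k_i) mod 11
Digit binomials (mod 11): C(2,2) = 1; C(5,2) = 10
Product: 1 × 10 = 10 ≡ 10 (mod 11)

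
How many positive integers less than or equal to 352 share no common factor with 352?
160

352 = 2^5 × 11
φ(n) = n × ∏(1 - 1/p) for each prime p dividing n
φ(352) = 352 × (1 - 1/2) × (1 - 1/11) = 160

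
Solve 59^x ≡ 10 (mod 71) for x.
58

Baby-step giant-step with step n = ⌈√71⌉ = 9.
Baby steps 59^j mod 71 (j:value) for j=0..8: 0:1, 1:59, 2:2, 3:47, 4:4, 5:23, 6:8, 7:46, 8:16.
Giant-step multiplier: 59^(-9) ≡ 59^(70-9) = 59^61 ≡ 44 (mod 71).
Giant steps γ_i = 10·44^i mod 71: γ_0=10, γ_1=14, γ_2=48, γ_3=53, γ_4=60, γ_5=13, γ_6=4 (in table at j=4).
x = i·n + j = 6·9 + 4 = 58.
Check: 59^58 ≡ 10 (mod 71).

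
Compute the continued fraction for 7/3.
[2; 3]

Euclidean algorithm steps:
7 = 2 × 3 + 1
3 = 3 × 1 + 0
Continued fraction: [2; 3]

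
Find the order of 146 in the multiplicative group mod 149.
148

149 is prime, so ord(146) divides φ(149) = 148.
Divisors of 148: 1, 2, 4, 37, 74, 148.
Repeated squaring: 146^1 ≡ 146, 146^2 ≡ 9, 146^4 ≡ 81, 146^8 ≡ 5, 146^16 ≡ 25, 146^32 ≡ 29, 146^64 ≡ 96, 146^128 ≡ 127 (mod 149).
Test 146^d mod 149 for each divisor d in increasing order:
146^1 ≡ 146
146^2 ≡ 9
146^4 ≡ 81
146^37 = 146^32·146^4·146^1 ≡ 105
146^74 = 146^64·146^8·146^2 ≡ 148
146^148 = 146^128·146^16·146^4 ≡ 1  ← first divisor giving 1
The order is 148.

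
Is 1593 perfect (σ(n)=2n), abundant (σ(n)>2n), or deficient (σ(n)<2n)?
deficient

Proper divisors of 1593: sum = 1 + 3 + 9 + 27 + 59 + 177 + 531 = 807
Since 807 < 1593, 1593 is deficient.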